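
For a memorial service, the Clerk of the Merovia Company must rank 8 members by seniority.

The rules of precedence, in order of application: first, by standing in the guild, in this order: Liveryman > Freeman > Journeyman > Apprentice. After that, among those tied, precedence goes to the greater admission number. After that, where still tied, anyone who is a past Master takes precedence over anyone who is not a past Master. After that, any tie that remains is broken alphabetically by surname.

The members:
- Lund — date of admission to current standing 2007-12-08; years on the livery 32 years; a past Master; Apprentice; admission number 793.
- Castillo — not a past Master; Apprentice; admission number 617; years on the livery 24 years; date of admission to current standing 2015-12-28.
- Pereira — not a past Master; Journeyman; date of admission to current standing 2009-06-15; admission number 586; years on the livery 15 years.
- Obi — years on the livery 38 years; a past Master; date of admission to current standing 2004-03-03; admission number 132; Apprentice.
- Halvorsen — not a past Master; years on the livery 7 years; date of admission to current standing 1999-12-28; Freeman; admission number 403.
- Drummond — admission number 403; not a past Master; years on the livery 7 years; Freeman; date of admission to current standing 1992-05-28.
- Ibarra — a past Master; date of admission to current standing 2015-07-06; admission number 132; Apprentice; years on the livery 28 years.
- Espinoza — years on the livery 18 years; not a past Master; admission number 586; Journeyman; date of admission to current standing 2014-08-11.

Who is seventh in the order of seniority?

Ibarra

By standing in the guild: Drummond and Halvorsen (Freeman); then Espinoza and Pereira (Journeyman); then Lund, Castillo, Ibarra and Obi (Apprentice).
Drummond and Halvorsen both have admission number 403, so the next rule applies.
Drummond and Halvorsen are each not a past Master, so the next rule applies.
Among Drummond and Halvorsen, alphabetically by surname: Drummond before Halvorsen.
Espinoza and Pereira both have admission number 586, so the next rule applies.
Espinoza and Pereira are each not a past Master, so the next rule applies.
Among Espinoza and Pereira, alphabetically by surname: Espinoza before Pereira.
Among Lund, Castillo, Ibarra and Obi, by admission number (higher first): Lund (793) before Castillo (617) before Ibarra and Obi (132).
Ibarra and Obi are each a past Master, so the next rule applies.
Among Ibarra and Obi, alphabetically by surname: Ibarra before Obi.
Order: Drummond, Halvorsen, Espinoza, Pereira, Lund, Castillo, Ibarra, Obi.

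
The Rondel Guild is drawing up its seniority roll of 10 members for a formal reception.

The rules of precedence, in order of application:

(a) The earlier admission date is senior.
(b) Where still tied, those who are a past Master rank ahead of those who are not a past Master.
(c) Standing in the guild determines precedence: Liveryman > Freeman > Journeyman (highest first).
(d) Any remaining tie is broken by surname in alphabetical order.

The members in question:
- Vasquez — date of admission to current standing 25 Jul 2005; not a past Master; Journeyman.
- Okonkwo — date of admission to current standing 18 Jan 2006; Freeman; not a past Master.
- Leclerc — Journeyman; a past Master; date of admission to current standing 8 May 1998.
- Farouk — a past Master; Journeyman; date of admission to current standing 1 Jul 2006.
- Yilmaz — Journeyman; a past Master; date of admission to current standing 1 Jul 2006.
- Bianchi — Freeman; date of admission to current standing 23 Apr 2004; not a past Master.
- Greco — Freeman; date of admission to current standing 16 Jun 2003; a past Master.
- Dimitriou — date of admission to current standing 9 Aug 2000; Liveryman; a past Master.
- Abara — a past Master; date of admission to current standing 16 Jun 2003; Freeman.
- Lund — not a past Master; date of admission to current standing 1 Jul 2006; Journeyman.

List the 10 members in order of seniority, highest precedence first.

By date of admission to current standing (earlier first): Leclerc (8 May 1998); then Dimitriou (9 Aug 2000); then Abara and Greco (both 16 Jun 2003); then Bianchi (23 Apr 2004); then Vasquez (25 Jul 2005); then Okonkwo (18 Jan 2006); then Farouk, Yilmaz and Lund (each 1 Jul 2006).
Abara and Greco are each a past Master, so the next rule applies.
Abara and Greco are each Freeman, so the next rule applies.
Among Abara and Greco, alphabetically by surname: Abara before Greco.
Among Farouk, Yilmaz and Lund, a past Master before not a past Master: Farouk and Yilmaz (a past Master) before Lund (not a past Master).
Farouk and Yilmaz are each Journeyman, so the next rule applies.
Among Farouk and Yilmaz, alphabetically by surname: Farouk before Yilmaz.
Full order: Leclerc, Dimitriou, Abara, Greco, Bianchi, Vasquez, Okonkwo, Farouk, Yilmaz, Lund.

Leclerc, Dimitriou, Abara, Greco, Bianchi, Vasquez, Okonkwo, Farouk, Yilmaz, Lund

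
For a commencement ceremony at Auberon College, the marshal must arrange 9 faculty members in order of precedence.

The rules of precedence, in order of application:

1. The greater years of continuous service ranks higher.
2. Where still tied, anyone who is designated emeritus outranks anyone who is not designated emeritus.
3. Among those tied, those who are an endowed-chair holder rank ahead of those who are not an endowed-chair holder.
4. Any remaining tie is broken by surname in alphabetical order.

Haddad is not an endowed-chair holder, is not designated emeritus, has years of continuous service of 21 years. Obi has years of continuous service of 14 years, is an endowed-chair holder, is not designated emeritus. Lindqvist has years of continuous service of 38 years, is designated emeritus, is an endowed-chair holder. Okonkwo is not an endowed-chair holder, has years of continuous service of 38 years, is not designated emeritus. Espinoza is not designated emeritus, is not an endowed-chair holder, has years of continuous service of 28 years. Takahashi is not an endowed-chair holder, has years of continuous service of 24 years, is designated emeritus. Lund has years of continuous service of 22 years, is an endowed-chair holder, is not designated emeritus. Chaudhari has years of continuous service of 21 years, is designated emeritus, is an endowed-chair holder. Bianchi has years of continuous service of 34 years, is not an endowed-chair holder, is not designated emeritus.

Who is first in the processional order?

Lindqvist

By years of continuous service (higher first): Lindqvist and Okonkwo (both 38 years); then Bianchi (34 years); then Espinoza (28 years); then Takahashi (24 years); then Lund (22 years); then Chaudhari and Haddad (both 21 years); then Obi (14 years).
Among Lindqvist and Okonkwo, designated emeritus before not designated emeritus: Lindqvist (designated emeritus) before Okonkwo (not designated emeritus).
Among Chaudhari and Haddad, designated emeritus before not designated emeritus: Chaudhari (designated emeritus) before Haddad (not designated emeritus).
Order: Lindqvist, Okonkwo, Bianchi, Espinoza, Takahashi, Lund, Chaudhari, Haddad, Obi.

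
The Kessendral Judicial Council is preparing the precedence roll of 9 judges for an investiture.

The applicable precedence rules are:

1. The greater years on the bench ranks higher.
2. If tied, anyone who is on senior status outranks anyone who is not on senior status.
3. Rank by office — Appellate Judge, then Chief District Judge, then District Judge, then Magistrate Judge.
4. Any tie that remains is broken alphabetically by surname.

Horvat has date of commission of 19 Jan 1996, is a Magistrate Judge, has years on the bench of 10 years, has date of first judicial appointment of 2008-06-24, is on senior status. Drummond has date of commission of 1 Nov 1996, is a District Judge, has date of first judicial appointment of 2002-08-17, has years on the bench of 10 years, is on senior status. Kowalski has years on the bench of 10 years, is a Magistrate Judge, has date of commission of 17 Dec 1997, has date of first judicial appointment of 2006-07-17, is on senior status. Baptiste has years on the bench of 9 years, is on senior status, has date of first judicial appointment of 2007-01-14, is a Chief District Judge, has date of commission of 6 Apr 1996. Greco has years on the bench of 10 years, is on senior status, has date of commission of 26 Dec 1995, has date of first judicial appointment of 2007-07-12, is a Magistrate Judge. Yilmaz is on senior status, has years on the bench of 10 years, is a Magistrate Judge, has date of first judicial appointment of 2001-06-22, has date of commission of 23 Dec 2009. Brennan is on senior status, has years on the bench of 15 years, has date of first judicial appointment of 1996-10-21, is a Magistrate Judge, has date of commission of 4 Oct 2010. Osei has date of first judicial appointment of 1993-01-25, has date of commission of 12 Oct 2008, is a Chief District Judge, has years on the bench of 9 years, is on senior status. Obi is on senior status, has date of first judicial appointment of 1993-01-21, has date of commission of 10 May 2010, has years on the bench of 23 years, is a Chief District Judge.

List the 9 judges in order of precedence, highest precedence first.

Obi, Brennan, Drummond, Greco, Horvat, Kowalski, Yilmaz, Baptiste, Osei

By years on the bench (higher first): Obi (23 years); then Brennan (15 years); then Drummond, Greco, Horvat, Kowalski and Yilmaz (each 10 years); then Baptiste and Osei (both 9 years).
Drummond, Greco, Horvat, Kowalski and Yilmaz are each on senior status, so the next rule applies.
Among Drummond, Greco, Horvat, Kowalski and Yilmaz, by office: Drummond (District Judge) before Greco, Horvat, Kowalski and Yilmaz (Magistrate Judge).
Among Greco, Horvat, Kowalski and Yilmaz, alphabetically by surname: Greco before Horvat before Kowalski before Yilmaz.
Baptiste and Osei are each on senior status, so the next rule applies.
Baptiste and Osei are each Chief District Judge, so the next rule applies.
Among Baptiste and Osei, alphabetically by surname: Baptiste before Osei.
Full order: Obi, Brennan, Drummond, Greco, Horvat, Kowalski, Yilmaz, Baptiste, Osei.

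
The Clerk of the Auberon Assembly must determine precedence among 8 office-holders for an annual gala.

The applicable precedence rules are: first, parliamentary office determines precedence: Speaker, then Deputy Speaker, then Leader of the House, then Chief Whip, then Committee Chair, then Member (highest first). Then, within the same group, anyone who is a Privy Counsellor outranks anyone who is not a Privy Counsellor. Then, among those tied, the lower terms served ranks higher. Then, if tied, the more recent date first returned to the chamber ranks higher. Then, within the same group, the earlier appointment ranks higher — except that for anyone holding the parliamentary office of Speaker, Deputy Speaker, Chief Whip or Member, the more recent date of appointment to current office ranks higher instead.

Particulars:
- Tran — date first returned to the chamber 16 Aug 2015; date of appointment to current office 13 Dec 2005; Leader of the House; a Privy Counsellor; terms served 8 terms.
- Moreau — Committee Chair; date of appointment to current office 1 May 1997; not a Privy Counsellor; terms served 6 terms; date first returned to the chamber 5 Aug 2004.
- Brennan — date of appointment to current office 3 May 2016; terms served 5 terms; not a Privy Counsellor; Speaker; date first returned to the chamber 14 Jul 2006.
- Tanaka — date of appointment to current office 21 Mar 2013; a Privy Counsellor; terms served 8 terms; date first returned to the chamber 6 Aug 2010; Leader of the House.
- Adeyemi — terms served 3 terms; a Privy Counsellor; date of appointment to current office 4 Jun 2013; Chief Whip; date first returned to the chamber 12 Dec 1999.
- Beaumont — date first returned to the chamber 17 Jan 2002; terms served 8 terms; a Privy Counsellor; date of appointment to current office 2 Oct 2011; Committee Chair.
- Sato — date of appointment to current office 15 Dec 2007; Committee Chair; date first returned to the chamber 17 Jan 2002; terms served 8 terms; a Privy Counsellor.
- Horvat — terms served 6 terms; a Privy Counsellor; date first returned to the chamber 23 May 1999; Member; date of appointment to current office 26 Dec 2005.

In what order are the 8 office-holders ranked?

By parliamentary office: Brennan (Speaker); then Tran and Tanaka (Leader of the House); then Adeyemi (Chief Whip); then Sato, Beaumont and Moreau (Committee Chair); then Horvat (Member).
Tran and Tanaka are each a Privy Counsellor, so the next rule applies.
Tran and Tanaka both have terms served 8 terms, so the next rule applies.
Among Tran and Tanaka, by date first returned to the chamber (later first): Tran (16 Aug 2015) before Tanaka (6 Aug 2010).
Among Sato, Beaumont and Moreau, a Privy Counsellor before not a Privy Counsellor: Sato and Beaumont (a Privy Counsellor) before Moreau (not a Privy Counsellor).
Sato and Beaumont both have terms served 8 terms, so the next rule applies.
Sato and Beaumont both have date first returned to the chamber 17 Jan 2002, so the next rule applies.
Among Sato and Beaumont, by date of appointment to current office (earlier first): Sato (15 Dec 2007) before Beaumont (2 Oct 2011).
Full order: Brennan, Tran, Tanaka, Adeyemi, Sato, Beaumont, Moreau, Horvat.

Brennan, Tran, Tanaka, Adeyemi, Sato, Beaumont, Moreau, Horvat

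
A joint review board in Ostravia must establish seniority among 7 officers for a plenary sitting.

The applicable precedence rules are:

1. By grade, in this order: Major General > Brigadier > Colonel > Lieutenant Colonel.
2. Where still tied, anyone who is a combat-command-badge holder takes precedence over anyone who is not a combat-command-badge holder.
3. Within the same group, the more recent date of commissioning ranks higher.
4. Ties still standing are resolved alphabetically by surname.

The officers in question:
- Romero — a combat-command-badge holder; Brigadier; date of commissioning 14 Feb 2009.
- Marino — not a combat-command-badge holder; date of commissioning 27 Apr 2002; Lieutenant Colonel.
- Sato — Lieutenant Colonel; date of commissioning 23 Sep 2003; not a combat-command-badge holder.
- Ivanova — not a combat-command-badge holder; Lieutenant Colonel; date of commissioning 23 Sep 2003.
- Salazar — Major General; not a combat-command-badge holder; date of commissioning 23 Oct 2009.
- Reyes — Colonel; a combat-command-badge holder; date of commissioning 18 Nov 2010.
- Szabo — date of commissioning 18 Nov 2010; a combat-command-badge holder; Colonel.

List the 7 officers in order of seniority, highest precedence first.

By grade: Salazar (Major General); then Romero (Brigadier); then Reyes and Szabo (Colonel); then Ivanova, Sato and Marino (Lieutenant Colonel).
Reyes and Szabo are each a combat-command-badge holder, so the next rule applies.
Reyes and Szabo both have date of commissioning 18 Nov 2010, so the next rule applies.
Among Reyes and Szabo, alphabetically by surname: Reyes before Szabo.
Ivanova, Sato and Marino are each not a combat-command-badge holder, so the next rule applies.
Among Ivanova, Sato and Marino, by date of commissioning (later first): Ivanova and Sato (23 Sep 2003) before Marino (27 Apr 2002).
Among Ivanova and Sato, alphabetically by surname: Ivanova before Sato.
Full order: Salazar, Romero, Reyes, Szabo, Ivanova, Sato, Marino.

Salazar, Romero, Reyes, Szabo, Ivanova, Sato, Marino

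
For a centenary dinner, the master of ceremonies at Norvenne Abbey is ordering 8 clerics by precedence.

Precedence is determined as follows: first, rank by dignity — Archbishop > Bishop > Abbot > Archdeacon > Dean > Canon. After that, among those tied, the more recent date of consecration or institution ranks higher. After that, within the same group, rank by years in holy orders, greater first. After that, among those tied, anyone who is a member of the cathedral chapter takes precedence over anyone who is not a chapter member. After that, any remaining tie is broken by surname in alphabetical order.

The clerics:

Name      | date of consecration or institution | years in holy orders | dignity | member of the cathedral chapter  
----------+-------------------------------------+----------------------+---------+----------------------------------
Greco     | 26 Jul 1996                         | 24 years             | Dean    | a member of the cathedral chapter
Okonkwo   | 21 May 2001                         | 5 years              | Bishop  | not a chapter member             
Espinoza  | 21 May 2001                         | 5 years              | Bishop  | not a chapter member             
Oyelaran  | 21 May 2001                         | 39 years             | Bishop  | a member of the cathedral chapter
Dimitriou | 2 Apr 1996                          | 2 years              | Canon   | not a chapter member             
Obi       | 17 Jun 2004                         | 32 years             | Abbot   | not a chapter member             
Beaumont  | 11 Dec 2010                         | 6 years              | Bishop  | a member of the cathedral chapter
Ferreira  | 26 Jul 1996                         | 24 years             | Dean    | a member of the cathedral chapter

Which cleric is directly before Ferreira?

Obi

By dignity: Beaumont, Oyelaran, Espinoza and Okonkwo (Bishop); then Obi (Abbot); then Ferreira and Greco (Dean); then Dimitriou (Canon).
Among Beaumont, Oyelaran, Espinoza and Okonkwo, by date of consecration or institution (later first): Beaumont (11 Dec 2010) before Oyelaran, Espinoza and Okonkwo (21 May 2001).
Among Oyelaran, Espinoza and Okonkwo, by years in holy orders (higher first): Oyelaran (39 years) before Espinoza and Okonkwo (5 years).
Espinoza and Okonkwo are each not a chapter member, so the next rule applies.
Among Espinoza and Okonkwo, alphabetically by surname: Espinoza before Okonkwo.
Ferreira and Greco both have date of consecration or institution 26 Jul 1996, so the next rule applies.
Ferreira and Greco both have years in holy orders 24 years, so the next rule applies.
Ferreira and Greco are each a member of the cathedral chapter, so the next rule applies.
Among Ferreira and Greco, alphabetically by surname: Ferreira before Greco.
Order: Beaumont, Oyelaran, Espinoza, Okonkwo, Obi, Ferreira, Greco, Dimitriou.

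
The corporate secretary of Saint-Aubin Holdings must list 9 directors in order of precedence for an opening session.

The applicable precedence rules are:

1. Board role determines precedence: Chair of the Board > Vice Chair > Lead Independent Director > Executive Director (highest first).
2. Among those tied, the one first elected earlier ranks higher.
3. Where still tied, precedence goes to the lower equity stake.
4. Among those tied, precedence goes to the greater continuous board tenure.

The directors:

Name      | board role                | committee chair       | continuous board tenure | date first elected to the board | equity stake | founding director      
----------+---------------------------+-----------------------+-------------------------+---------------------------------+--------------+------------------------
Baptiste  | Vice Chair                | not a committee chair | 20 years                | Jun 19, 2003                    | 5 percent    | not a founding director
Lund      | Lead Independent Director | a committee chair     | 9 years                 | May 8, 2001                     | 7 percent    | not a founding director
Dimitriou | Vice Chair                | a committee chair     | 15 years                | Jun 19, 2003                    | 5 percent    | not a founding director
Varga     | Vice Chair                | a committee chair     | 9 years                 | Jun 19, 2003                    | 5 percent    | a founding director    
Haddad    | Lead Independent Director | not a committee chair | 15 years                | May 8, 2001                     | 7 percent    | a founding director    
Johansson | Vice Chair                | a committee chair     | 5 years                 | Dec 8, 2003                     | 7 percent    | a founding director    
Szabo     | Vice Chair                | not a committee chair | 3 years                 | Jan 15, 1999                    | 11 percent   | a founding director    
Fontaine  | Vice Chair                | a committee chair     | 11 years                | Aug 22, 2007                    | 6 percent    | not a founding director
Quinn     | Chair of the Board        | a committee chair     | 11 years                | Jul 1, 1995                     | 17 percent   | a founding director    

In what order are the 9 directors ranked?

By board role: Quinn (Chair of the Board); then Szabo, Baptiste, Dimitriou, Varga, Johansson and Fontaine (Vice Chair); then Haddad and Lund (Lead Independent Director).
Among Szabo, Baptiste, Dimitriou, Varga, Johansson and Fontaine, by date first elected to the board (earlier first): Szabo (Jan 15, 1999) before Baptiste, Dimitriou and Varga (Jun 19, 2003) before Johansson (Dec 8, 2003) before Fontaine (Aug 22, 2007).
Baptiste, Dimitriou and Varga all have equity stake 5 percent, so the next rule applies.
Among Baptiste, Dimitriou and Varga, by continuous board tenure (higher first): Baptiste (20 years) before Dimitriou (15 years) before Varga (9 years).
Haddad and Lund both have date first elected to the board May 8, 2001, so the next rule applies.
Haddad and Lund both have equity stake 7 percent, so the next rule applies.
Among Haddad and Lund, by continuous board tenure (higher first): Haddad (15 years) before Lund (9 years).
Full order: Quinn, Szabo, Baptiste, Dimitriou, Varga, Johansson, Fontaine, Haddad, Lund.

Quinn, Szabo, Baptiste, Dimitriou, Varga, Johansson, Fontaine, Haddad, Lund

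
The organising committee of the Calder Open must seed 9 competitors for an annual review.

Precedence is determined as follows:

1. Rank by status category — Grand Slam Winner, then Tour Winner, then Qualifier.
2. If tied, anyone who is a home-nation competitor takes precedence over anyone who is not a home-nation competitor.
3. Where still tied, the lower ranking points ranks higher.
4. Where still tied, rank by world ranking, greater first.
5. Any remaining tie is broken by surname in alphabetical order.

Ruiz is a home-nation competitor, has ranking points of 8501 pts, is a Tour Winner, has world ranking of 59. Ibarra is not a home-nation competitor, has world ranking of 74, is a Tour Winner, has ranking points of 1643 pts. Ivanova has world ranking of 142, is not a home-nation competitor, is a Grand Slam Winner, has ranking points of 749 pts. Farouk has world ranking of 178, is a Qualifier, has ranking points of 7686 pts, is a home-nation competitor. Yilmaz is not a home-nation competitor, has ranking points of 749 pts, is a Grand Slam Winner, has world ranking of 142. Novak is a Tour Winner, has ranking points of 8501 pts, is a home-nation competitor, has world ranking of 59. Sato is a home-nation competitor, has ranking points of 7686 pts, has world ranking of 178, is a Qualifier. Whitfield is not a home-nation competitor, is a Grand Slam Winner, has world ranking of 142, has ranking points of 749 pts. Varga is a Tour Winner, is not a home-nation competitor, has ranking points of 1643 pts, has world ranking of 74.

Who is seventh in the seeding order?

Varga

By status category: Ivanova, Whitfield and Yilmaz (Grand Slam Winner); then Novak, Ruiz, Ibarra and Varga (Tour Winner); then Farouk and Sato (Qualifier).
Ivanova, Whitfield and Yilmaz are each not a home-nation competitor, so the next rule applies.
Ivanova, Whitfield and Yilmaz all have ranking points 749 pts, so the next rule applies.
Ivanova, Whitfield and Yilmaz all have world ranking 142, so the next rule applies.
Among Ivanova, Whitfield and Yilmaz, alphabetically by surname: Ivanova before Whitfield before Yilmaz.
Among Novak, Ruiz, Ibarra and Varga, a home-nation competitor before not a home-nation competitor: Novak and Ruiz (a home-nation competitor) before Ibarra and Varga (not a home-nation competitor).
Novak and Ruiz both have ranking points 8501 pts, so the next rule applies.
Novak and Ruiz both have world ranking 59, so the next rule applies.
Among Novak and Ruiz, alphabetically by surname: Novak before Ruiz.
Ibarra and Varga both have ranking points 1643 pts, so the next rule applies.
Ibarra and Varga both have world ranking 74, so the next rule applies.
Among Ibarra and Varga, alphabetically by surname: Ibarra before Varga.
Farouk and Sato are each a home-nation competitor, so the next rule applies.
Farouk and Sato both have ranking points 7686 pts, so the next rule applies.
Farouk and Sato both have world ranking 178, so the next rule applies.
Among Farouk and Sato, alphabetically by surname: Farouk before Sato.
Order: Ivanova, Whitfield, Yilmaz, Novak, Ruiz, Ibarra, Varga, Farouk, Sato.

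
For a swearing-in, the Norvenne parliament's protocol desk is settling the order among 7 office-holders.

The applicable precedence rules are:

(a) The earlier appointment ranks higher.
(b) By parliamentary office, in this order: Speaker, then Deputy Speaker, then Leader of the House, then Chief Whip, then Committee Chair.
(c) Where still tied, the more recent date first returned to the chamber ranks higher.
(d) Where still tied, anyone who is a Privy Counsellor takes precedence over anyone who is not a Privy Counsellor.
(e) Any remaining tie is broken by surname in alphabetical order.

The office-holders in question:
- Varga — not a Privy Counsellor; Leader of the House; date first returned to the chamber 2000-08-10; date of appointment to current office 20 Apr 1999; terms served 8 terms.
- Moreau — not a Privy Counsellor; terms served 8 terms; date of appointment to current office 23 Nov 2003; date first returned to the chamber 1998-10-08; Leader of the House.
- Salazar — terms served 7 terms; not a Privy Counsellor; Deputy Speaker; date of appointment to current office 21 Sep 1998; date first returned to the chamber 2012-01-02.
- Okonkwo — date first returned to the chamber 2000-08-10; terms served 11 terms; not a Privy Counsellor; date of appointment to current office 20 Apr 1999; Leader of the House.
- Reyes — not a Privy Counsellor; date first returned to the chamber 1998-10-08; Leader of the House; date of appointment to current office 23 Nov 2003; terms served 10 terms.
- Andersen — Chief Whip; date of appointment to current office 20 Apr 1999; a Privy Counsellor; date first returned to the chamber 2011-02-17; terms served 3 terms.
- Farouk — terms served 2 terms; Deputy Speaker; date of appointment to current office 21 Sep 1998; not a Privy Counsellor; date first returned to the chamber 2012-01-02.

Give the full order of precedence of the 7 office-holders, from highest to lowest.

Farouk, Salazar, Okonkwo, Varga, Andersen, Moreau, Reyes

By date of appointment to current office (earlier first): Farouk and Salazar (both 21 Sep 1998); then Okonkwo, Varga and Andersen (each 20 Apr 1999); then Moreau and Reyes (both 23 Nov 2003).
Farouk and Salazar are each Deputy Speaker, so the next rule applies.
Farouk and Salazar both have date first returned to the chamber 2012-01-02, so the next rule applies.
Farouk and Salazar are each not a Privy Counsellor, so the next rule applies.
Among Farouk and Salazar, alphabetically by surname: Farouk before Salazar.
Among Okonkwo, Varga and Andersen, by parliamentary office: Okonkwo and Varga (Leader of the House) before Andersen (Chief Whip).
Okonkwo and Varga both have date first returned to the chamber 2000-08-10, so the next rule applies.
Okonkwo and Varga are each not a Privy Counsellor, so the next rule applies.
Among Okonkwo and Varga, alphabetically by surname: Okonkwo before Varga.
Moreau and Reyes are each Leader of the House, so the next rule applies.
Moreau and Reyes both have date first returned to the chamber 1998-10-08, so the next rule applies.
Moreau and Reyes are each not a Privy Counsellor, so the next rule applies.
Among Moreau and Reyes, alphabetically by surname: Moreau before Reyes.
Full order: Farouk, Salazar, Okonkwo, Varga, Andersen, Moreau, Reyes.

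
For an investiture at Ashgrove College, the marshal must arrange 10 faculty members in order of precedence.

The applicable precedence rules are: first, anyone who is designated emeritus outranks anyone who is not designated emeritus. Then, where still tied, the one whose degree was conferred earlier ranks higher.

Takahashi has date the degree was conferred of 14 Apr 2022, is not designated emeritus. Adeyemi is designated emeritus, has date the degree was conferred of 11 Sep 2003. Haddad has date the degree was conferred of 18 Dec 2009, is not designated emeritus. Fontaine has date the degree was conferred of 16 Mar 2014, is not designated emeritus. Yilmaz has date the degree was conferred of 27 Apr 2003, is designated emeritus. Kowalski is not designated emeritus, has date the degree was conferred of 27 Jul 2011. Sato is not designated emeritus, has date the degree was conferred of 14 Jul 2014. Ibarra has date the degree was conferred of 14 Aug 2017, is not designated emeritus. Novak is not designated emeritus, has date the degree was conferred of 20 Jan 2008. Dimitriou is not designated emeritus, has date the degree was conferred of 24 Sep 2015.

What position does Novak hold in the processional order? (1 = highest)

3

By the first rule: Yilmaz and Adeyemi (both designated emeritus); then Novak, Haddad, Kowalski, Fontaine, Sato, Dimitriou, Ibarra and Takahashi (each not designated emeritus).
Among Yilmaz and Adeyemi, by date the degree was conferred (earlier first): Yilmaz (27 Apr 2003) before Adeyemi (11 Sep 2003).
Among Novak, Haddad, Kowalski, Fontaine, Sato, Dimitriou, Ibarra and Takahashi, by date the degree was conferred (earlier first): Novak (20 Jan 2008) before Haddad (18 Dec 2009) before Kowalski (27 Jul 2011) before Fontaine (16 Mar 2014) before Sato (14 Jul 2014) before Dimitriou (24 Sep 2015) before Ibarra (14 Aug 2017) before Takahashi (14 Apr 2022).
Order: Yilmaz, Adeyemi, Novak, Haddad, Kowalski, Fontaine, Sato, Dimitriou, Ibarra, Takahashi. So position 3.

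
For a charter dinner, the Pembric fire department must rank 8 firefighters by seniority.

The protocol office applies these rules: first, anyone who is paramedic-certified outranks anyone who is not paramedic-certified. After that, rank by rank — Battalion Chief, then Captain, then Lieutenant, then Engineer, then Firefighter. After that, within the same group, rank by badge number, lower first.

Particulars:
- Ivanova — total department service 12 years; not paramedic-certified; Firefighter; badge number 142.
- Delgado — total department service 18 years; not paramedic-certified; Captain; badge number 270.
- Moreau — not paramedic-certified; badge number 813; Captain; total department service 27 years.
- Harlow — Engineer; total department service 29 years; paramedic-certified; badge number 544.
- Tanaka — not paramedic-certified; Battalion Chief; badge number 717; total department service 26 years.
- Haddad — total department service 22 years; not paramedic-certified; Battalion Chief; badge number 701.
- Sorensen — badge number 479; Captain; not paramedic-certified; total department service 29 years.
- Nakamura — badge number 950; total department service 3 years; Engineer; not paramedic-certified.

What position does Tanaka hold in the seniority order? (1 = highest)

By the first rule: Harlow (paramedic-certified); then Haddad, Tanaka, Delgado, Sorensen, Moreau, Nakamura and Ivanova (each not paramedic-certified).
Among Haddad, Tanaka, Delgado, Sorensen, Moreau, Nakamura and Ivanova, by rank: Haddad and Tanaka (Battalion Chief) before Delgado, Sorensen and Moreau (Captain) before Nakamura (Engineer) before Ivanova (Firefighter).
Among Haddad and Tanaka, by badge number (lower first): Haddad (701) before Tanaka (717).
Among Delgado, Sorensen and Moreau, by badge number (lower first): Delgado (270) before Sorensen (479) before Moreau (813).
Order: Harlow, Haddad, Tanaka, Delgado, Sorensen, Moreau, Nakamura, Ivanova. So position 3.

3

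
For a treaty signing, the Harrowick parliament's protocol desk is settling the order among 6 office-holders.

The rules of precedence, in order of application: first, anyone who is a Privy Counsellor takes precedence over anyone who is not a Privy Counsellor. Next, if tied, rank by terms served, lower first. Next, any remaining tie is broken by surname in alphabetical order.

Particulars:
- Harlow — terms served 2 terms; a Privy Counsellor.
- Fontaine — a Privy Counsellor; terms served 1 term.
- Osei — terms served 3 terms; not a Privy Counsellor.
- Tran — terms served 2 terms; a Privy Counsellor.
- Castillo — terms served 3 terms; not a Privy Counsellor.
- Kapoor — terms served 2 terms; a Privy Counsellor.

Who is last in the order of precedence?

By the first rule: Fontaine, Harlow, Kapoor and Tran (each a Privy Counsellor); then Castillo and Osei (both not a Privy Counsellor).
Among Fontaine, Harlow, Kapoor and Tran, by terms served (lower first): Fontaine (1 term) before Harlow, Kapoor and Tran (2 terms).
Among Harlow, Kapoor and Tran, alphabetically by surname: Harlow before Kapoor before Tran.
Castillo and Osei both have terms served 3 terms, so the next rule applies.
Among Castillo and Osei, alphabetically by surname: Castillo before Osei.
Order: Fontaine, Harlow, Kapoor, Tran, Castillo, Osei.

Osei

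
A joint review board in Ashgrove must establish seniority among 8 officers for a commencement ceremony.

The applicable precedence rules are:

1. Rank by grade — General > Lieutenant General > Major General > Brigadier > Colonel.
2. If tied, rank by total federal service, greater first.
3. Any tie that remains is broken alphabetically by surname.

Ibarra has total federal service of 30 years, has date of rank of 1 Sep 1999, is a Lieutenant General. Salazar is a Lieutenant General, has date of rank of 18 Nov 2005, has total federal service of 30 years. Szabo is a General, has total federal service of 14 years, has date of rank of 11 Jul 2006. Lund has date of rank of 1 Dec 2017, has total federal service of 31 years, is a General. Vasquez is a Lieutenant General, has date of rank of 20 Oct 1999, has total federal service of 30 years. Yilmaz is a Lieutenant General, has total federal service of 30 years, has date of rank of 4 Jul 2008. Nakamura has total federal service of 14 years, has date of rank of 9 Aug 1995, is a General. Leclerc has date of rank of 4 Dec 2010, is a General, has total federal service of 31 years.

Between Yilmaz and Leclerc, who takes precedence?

By grade: Leclerc, Lund, Nakamura and Szabo (General); then Ibarra, Salazar, Vasquez and Yilmaz (Lieutenant General).
Among Leclerc, Lund, Nakamura and Szabo, by total federal service (higher first): Leclerc and Lund (31 years) before Nakamura and Szabo (14 years).
Among Leclerc and Lund, alphabetically by surname: Leclerc before Lund.
Among Nakamura and Szabo, alphabetically by surname: Nakamura before Szabo.
Ibarra, Salazar, Vasquez and Yilmaz all have total federal service 30 years, so the next rule applies.
Among Ibarra, Salazar, Vasquez and Yilmaz, alphabetically by surname: Ibarra before Salazar before Vasquez before Yilmaz.
So Leclerc takes precedence.

Leclerc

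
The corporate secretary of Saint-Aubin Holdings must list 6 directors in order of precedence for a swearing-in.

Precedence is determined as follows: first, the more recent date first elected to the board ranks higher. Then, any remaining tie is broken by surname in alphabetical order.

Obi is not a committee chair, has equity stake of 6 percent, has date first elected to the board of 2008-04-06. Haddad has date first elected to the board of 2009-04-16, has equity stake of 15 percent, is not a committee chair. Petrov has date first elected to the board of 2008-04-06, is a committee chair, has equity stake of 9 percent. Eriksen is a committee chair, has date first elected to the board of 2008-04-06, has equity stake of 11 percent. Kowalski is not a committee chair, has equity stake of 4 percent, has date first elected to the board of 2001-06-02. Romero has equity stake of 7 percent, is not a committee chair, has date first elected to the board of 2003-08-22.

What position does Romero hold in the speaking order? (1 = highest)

By date first elected to the board (later first): Haddad (2009-04-16); then Eriksen, Obi and Petrov (each 2008-04-06); then Romero (2003-08-22); then Kowalski (2001-06-02).
Among Eriksen, Obi and Petrov, alphabetically by surname: Eriksen before Obi before Petrov.
Order: Haddad, Eriksen, Obi, Petrov, Romero, Kowalski. So position 5.

5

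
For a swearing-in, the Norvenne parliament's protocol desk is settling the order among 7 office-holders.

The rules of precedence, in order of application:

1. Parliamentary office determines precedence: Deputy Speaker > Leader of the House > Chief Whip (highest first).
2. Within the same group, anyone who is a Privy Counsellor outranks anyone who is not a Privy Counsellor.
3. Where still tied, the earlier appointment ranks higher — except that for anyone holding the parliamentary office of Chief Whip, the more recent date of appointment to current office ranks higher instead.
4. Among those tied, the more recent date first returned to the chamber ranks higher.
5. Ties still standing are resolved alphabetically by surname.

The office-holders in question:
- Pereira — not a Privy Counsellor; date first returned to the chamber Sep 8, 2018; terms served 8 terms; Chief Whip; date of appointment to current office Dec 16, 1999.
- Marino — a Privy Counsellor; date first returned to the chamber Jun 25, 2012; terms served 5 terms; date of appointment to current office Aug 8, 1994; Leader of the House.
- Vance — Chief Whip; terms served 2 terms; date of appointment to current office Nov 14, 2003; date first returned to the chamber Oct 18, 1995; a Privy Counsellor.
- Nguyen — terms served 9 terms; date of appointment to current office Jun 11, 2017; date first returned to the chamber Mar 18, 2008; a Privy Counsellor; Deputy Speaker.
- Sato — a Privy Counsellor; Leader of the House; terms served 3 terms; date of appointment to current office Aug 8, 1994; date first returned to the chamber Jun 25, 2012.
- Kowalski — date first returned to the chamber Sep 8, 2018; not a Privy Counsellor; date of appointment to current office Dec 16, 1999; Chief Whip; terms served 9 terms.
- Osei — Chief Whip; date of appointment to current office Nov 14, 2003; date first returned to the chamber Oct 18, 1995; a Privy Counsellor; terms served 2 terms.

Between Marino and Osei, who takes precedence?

By parliamentary office: Nguyen (Deputy Speaker); then Marino and Sato (Leader of the House); then Osei, Vance, Kowalski and Pereira (Chief Whip).
Marino and Sato are each a Privy Counsellor, so the next rule applies.
Marino and Sato both have date of appointment to current office Aug 8, 1994, so the next rule applies.
Marino and Sato both have date first returned to the chamber Jun 25, 2012, so the next rule applies.
Among Marino and Sato, alphabetically by surname: Marino before Sato.
Among Osei, Vance, Kowalski and Pereira, a Privy Counsellor before not a Privy Counsellor: Osei and Vance (a Privy Counsellor) before Kowalski and Pereira (not a Privy Counsellor).
Osei and Vance both have date of appointment to current office Nov 14, 2003, so the next rule applies.
Osei and Vance both have date first returned to the chamber Oct 18, 1995, so the next rule applies.
Among Osei and Vance, alphabetically by surname: Osei before Vance.
Kowalski and Pereira both have date of appointment to current office Dec 16, 1999, so the next rule applies.
Kowalski and Pereira both have date first returned to the chamber Sep 8, 2018, so the next rule applies.
Among Kowalski and Pereira, alphabetically by surname: Kowalski before Pereira.
So Marino takes precedence.

Marino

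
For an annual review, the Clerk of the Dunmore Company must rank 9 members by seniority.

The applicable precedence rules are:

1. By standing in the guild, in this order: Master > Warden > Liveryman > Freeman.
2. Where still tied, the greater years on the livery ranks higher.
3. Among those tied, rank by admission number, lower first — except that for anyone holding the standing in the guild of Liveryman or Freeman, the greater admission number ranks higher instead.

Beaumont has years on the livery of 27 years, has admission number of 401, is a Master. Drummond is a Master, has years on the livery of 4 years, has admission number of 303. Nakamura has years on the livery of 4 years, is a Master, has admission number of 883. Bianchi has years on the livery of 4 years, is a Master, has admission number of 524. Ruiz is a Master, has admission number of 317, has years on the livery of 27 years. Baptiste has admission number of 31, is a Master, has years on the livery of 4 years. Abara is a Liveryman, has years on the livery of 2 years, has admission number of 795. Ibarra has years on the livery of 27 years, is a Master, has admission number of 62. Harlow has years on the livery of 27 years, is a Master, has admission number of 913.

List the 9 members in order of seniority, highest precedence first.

By standing in the guild: Ibarra, Ruiz, Beaumont, Harlow, Baptiste, Drummond, Bianchi and Nakamura (Master); then Abara (Liveryman).
Among Ibarra, Ruiz, Beaumont, Harlow, Baptiste, Drummond, Bianchi and Nakamura, by years on the livery (higher first): Ibarra, Ruiz, Beaumont and Harlow (27 years) before Baptiste, Drummond, Bianchi and Nakamura (4 years).
Among Ibarra, Ruiz, Beaumont and Harlow, by admission number (lower first): Ibarra (62) before Ruiz (317) before Beaumont (401) before Harlow (913).
Among Baptiste, Drummond, Bianchi and Nakamura, by admission number (lower first): Baptiste (31) before Drummond (303) before Bianchi (524) before Nakamura (883).
Full order: Ibarra, Ruiz, Beaumont, Harlow, Baptiste, Drummond, Bianchi, Nakamura, Abara.

Ibarra, Ruiz, Beaumont, Harlow, Baptiste, Drummond, Bianchi, Nakamura, Abara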